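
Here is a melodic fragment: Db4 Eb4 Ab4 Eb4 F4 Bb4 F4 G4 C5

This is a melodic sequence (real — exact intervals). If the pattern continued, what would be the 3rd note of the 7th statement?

G#5

With 3-note cells, note 3 of each statement runs Ab4, Bb4, C5.
Each moves up a 2nd. Continuing: D5 → E5 → F#5 → G#5.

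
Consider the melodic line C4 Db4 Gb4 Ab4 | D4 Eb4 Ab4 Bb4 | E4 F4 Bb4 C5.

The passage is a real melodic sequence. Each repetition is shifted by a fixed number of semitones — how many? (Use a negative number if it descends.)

2

Taking 4-note groups, the heads are C4, D4, E4: the pattern moves up a 2nd.
Counting half-steps from C4 to D4: 2.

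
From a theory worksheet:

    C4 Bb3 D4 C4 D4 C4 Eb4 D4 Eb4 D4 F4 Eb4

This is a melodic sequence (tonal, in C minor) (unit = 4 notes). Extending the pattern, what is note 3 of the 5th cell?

Ab4

Grouping in 4s, the 3rd note of each cell is D4, Eb4, F4.
Carrying that up a 2nd forward: G4 → Ab4.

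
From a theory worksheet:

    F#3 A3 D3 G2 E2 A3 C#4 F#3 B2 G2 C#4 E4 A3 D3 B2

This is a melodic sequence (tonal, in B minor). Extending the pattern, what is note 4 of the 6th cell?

With 5-note cells, note 4 of each statement runs G2, B2, D3.
Carrying that up a 3rd forward: F#3 → A3 → C#4.

C#4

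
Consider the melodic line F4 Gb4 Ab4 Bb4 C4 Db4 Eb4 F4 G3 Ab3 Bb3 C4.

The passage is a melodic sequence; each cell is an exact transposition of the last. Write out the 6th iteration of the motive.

Unit = 4 notes; the statements start on F4, C4, G3, moving down a 4th each time.
Carrying on: D3 → A2 → E2.
So cell 6 is E2 F2 G2 A2.

E2 F2 G2 A2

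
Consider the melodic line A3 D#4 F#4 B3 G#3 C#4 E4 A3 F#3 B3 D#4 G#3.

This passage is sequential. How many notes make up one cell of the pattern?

4

Try groups of 4 (3 cells in 12 notes):
A3 D#4 F#4 B3 | G#3 C#4 E4 A3 | F#3 B3 D#4 G#3
Every group is a transposition down a 2nd of the one before; no shorter unit works.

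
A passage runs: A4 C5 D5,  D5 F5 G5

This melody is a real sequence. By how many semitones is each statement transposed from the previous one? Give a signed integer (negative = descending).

Taking 3-note groups, the heads are A4, D5: the pattern moves up a 4th.
A4→D5 is 74 − 69 = 5 semitones.

5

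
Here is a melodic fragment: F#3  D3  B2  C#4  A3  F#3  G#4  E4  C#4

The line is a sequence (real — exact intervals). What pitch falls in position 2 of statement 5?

With 3-note cells, note 2 of each statement runs D3, A3, E4.
Extending up a 5th: B4 → F#5.

F#5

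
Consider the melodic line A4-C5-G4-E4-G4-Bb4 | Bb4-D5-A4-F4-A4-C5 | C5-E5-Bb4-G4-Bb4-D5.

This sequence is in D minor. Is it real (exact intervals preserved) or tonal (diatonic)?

tonal

Every note is diatonic to D minor.
Cell 1 has +3 semitones from note 1 to 2, but cell 2 has +4 — the interval quality changes while the contour stays the same, which is the hallmark of a tonal sequence.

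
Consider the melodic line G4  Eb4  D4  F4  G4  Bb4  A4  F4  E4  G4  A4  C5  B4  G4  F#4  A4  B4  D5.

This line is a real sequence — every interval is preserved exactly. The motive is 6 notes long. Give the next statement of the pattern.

The 6-note cells begin on G4, A4, B4 — each up a 2nd from the last.
From C#5 the exact shape gives C#5 A4 G#4 B4 C#5 E5.

C#5 A4 G#4 B4 C#5 E5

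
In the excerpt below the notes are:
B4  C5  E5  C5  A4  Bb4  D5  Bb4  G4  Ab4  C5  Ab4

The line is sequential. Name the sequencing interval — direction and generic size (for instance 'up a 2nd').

down a 2nd

With a 4-note motive the entries are B4, A4, G4, each down a 2nd from the previous.
B4 to A4 is down a 2nd.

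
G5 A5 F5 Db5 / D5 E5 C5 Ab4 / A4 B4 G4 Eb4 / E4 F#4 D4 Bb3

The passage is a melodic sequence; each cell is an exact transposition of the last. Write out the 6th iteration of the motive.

F#3 G#3 E3 C3

The 4-note cells begin on G5, D5, A4, E4 — each down a 4th from the last.
Carrying on: B3 → F#3.
From F#3 the exact shape gives F#3 G#3 E3 C3.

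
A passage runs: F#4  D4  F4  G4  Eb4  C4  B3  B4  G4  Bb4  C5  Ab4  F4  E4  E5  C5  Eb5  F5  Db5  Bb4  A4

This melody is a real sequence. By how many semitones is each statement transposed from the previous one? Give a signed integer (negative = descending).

With a 7-note motive the entries are F#4, B4, E5, each up a 4th from the previous.
Counting half-steps from F#4 to B4: 5.

5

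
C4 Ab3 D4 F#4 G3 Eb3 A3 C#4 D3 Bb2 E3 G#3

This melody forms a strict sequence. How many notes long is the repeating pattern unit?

Try groups of 4 (3 cells in 12 notes):
C4 Ab3 D4 F#4 | G3 Eb3 A3 C#4 | D3 Bb2 E3 G#3
Each cell is the previous one down a 4th — so the unit is 4 notes.

4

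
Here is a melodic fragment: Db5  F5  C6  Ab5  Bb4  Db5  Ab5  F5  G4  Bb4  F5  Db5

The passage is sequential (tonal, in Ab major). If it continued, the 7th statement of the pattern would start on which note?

F3

With a 4-note motive the entries are Db5, Bb4, G4, each down a 3rd from the previous.
Extending the heads down a 3rd: Eb4 → C4 → Ab3 → F3.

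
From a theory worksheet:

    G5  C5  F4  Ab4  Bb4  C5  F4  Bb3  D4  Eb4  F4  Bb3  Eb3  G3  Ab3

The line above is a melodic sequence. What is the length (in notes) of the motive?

Try groups of 5 (3 cells in 15 notes):
G5 C5 F4 Ab4 Bb4 | C5 F4 Bb3 D4 Eb4 | F4 Bb3 Eb3 G3 Ab3
Every group is a transposition down a 5th of the one before; no shorter unit works.

5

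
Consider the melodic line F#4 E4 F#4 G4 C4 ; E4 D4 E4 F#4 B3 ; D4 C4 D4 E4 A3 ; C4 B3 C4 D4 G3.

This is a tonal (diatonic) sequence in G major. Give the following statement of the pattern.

B3 A3 B3 C4 F#3

The 5-note cells begin on F#4, E4, D4, C4 — each down a 2nd from the last.
From B3 the diatonic shape gives B3 A3 B3 C4 F#3.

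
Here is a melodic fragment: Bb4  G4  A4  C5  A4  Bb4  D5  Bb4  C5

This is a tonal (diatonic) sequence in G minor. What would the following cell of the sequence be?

Eb5 C5 D5

The 3-note cells begin on Bb4, C5, D5 — each up a 2nd from the last.
From Eb5 the diatonic shape gives Eb5 C5 D5.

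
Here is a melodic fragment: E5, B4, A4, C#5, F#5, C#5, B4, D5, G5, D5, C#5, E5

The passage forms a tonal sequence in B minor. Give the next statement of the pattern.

A5 E5 D5 F#5

Taking 4-note groups, the heads are E5, F#5, G5: the pattern moves up a 2nd.
Statement 4 starts on A5 and keeps the same diatonic contour: A5 E5 D5 F#5.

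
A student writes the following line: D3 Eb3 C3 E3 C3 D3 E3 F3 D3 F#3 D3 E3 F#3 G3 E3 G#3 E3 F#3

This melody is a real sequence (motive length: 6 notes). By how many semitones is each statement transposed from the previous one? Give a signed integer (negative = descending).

2

Unit = 6 notes; the statements start on D3, E3, F#3, moving up a 2nd each time.
D3→E3 is 52 − 50 = 2 semitones.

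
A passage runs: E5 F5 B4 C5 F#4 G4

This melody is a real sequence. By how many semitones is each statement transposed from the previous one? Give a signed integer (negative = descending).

-5

Taking 2-note groups, the heads are E5, B4, F#4: the pattern moves down a 4th.
E5→B4 is 71 − 76 = -5 semitones.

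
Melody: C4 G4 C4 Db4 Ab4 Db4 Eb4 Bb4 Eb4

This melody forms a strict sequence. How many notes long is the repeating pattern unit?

Try groups of 3 (3 cells in 9 notes):
C4 G4 C4 | Db4 Ab4 Db4 | Eb4 Bb4 Eb4
Every group is a transposition up a 2nd of the one before; no shorter unit works.

3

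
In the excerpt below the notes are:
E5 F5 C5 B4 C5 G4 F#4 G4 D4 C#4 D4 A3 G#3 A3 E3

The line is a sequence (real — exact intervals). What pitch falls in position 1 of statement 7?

A#2

Grouping in 3s, the 1st note of each cell is E5, B4, F#4, C#4, G#3.
Carrying that down a 4th forward: D#3 → A#2.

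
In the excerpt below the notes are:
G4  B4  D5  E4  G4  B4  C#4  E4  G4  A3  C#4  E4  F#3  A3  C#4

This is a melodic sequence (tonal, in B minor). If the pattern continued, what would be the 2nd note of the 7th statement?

D3

With 3-note cells, note 2 of each statement runs B4, G4, E4, C#4, A3.
Carrying that down a 3rd forward: F#3 → D3.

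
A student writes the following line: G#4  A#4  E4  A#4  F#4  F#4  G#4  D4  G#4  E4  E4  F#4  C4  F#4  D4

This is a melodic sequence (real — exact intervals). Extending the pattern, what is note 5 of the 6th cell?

Ab3

With 5-note cells, note 5 of each statement runs F#4, E4, D4.
Extending down a 2nd: C4 → Bb3 → Ab3.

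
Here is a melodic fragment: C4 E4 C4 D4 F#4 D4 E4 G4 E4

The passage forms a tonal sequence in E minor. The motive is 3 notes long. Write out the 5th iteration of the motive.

G4 B4 G4

With a 3-note motive the entries are C4, D4, E4, each up a 2nd from the previous.
Continuing the starts: F#4 → G4.
Statement 5 starts on G4 and keeps the same diatonic contour: G4 B4 G4.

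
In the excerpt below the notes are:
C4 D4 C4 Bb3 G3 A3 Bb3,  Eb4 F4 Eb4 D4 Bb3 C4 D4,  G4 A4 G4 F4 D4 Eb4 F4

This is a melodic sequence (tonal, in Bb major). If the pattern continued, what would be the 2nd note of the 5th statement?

The unit is 7 notes. Position-2 pitches of the 3 shown cells: D4, F4, A4.
Each moves up a 3rd. Continuing: C5 → Eb5.

Eb5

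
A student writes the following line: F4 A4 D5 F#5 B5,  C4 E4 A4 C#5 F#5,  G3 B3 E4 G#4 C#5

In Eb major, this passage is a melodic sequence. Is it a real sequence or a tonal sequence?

real

Each cell has the same semitone pattern (4, 5, 4, 5) — intervals are preserved exactly.
And A4 lies outside Eb major, so the sequence is real rather than tonal.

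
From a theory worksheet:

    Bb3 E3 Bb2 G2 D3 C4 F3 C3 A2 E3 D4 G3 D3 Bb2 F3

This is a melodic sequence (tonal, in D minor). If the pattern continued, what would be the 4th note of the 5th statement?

Grouping in 5s, the 4th note of each cell is G2, A2, Bb2.
Carrying that up a 2nd forward: C3 → D3.

D3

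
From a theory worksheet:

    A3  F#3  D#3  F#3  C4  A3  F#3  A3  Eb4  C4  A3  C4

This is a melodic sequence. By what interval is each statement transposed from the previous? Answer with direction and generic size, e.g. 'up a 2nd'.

up a 3rd

With a 4-note motive the entries are A3, C4, Eb4, each up a 3rd from the previous.
A3 to C4 is up a 3rd.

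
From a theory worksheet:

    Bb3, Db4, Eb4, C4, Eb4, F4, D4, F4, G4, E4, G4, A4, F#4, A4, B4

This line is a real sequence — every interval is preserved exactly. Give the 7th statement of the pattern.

A#4 C#5 D#5

Unit = 3 notes; the statements start on Bb3, C4, D4, E4, F#4, moving up a 2nd each time.
Continuing the starts: G#4 → A#4.
So cell 7 is A#4 C#5 D#5.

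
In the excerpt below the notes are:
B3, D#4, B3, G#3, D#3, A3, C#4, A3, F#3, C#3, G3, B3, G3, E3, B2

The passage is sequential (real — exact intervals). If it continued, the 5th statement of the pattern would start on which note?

Unit = 5 notes; the statements start on B3, A3, G3, moving down a 2nd each time.
Extending the heads down a 2nd: F3 → Eb3.

Eb3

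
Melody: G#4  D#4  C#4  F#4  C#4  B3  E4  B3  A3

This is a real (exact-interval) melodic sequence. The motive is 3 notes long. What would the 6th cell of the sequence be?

Taking 3-note groups, the heads are G#4, F#4, E4: the pattern moves down a 2nd.
Continuing the starts: D4 → C4 → Bb3.
Statement 6 starts on Bb3 and keeps the same exact contour: Bb3 F3 Eb3.

Bb3 F3 Eb3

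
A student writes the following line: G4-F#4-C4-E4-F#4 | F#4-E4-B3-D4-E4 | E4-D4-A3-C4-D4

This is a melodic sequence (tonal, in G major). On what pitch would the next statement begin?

D4

The 5-note cells begin on G4, F#4, E4 — each down a 2nd from the last.
The next head, down a 2nd from E4, is D4.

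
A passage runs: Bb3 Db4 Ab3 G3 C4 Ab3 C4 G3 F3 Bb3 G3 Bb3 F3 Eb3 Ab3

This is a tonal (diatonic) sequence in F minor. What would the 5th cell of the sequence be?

The 5-note cells begin on Bb3, Ab3, G3 — each down a 2nd from the last.
Extending down a 2nd: F3 → Eb3.
From Eb3 the diatonic shape gives Eb3 G3 Db3 C3 F3.

Eb3 G3 Db3 C3 F3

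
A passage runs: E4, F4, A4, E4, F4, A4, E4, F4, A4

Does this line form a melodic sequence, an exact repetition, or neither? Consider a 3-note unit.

Each 3-note cell is identical (E4 F4 A4), restated at the same pitch.

repetition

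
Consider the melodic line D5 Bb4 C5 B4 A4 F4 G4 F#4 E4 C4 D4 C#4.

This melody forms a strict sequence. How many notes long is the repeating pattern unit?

4

12 notes total. Splitting into 3 groups of 4:
D5 Bb4 C5 B4 | A4 F4 G4 F#4 | E4 C4 D4 C#4
That's a consistent down a 4th shift per cell, and no other grouping gives one.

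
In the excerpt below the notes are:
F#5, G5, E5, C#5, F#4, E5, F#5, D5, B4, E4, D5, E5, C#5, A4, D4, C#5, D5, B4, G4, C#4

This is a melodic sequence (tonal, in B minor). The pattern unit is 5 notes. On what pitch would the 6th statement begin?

A4

With a 5-note motive the entries are F#5, E5, D5, C#5, each down a 2nd from the previous.
Extending the heads down a 2nd: B4 → A4.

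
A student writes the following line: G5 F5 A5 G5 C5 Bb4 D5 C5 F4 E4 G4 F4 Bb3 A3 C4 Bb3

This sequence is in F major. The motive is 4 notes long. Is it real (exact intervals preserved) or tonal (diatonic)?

Every note is diatonic to F major.
Cell 1 has -2 semitones from note 1 to 2, but cell 3 has -1 — the interval quality changes while the contour stays the same, which is the hallmark of a tonal sequence.

tonal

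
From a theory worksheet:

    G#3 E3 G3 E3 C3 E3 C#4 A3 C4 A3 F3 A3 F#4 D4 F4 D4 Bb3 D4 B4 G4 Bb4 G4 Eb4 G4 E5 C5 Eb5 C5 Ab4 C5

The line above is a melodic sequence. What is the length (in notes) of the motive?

30 notes total. Splitting into 5 groups of 6:
G#3 E3 G3 E3 C3 E3 | C#4 A3 C4 A3 F3 A3 | F#4 D4 F4 D4 Bb3 D4 | B4 G4 Bb4 G4 Eb4 G4 | E5 C5 Eb5 C5 Ab4 C5
Each cell is the previous one up a 4th — so the unit is 6 notes.

6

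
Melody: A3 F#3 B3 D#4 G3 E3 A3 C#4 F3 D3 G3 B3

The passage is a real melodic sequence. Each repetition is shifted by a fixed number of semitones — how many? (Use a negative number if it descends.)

The 4-note cells begin on A3, G3, F3 — each down a 2nd from the last.
Counting half-steps from A3 to G3: -2.

-2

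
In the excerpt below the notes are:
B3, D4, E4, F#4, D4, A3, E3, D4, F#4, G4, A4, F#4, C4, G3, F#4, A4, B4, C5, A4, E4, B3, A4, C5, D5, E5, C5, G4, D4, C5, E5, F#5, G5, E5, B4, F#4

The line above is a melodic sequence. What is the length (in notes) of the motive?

35 notes total. Splitting into 5 groups of 7:
B3 D4 E4 F#4 D4 A3 E3 | D4 F#4 G4 A4 F#4 C4 G3 | F#4 A4 B4 C5 A4 E4 B3 | A4 C5 D5 E5 C5 G4 D4 | C5 E5 F#5 G5 E5 B4 F#4
Every group is a transposition up a 3rd of the one before; no shorter unit works.

7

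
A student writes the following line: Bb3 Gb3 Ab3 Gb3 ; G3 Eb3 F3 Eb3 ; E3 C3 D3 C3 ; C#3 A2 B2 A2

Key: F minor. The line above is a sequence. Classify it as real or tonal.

real

Each cell has the same semitone pattern (-4, 2, -2) — intervals are preserved exactly.
And Gb3 lies outside F minor, so the sequence is real rather than tonal.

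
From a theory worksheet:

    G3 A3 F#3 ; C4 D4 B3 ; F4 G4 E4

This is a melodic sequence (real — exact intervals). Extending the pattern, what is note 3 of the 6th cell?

G5

The unit is 3 notes. Position-3 pitches of the 3 shown cells: F#3, B3, E4.
Extending up a 4th: A4 → D5 → G5.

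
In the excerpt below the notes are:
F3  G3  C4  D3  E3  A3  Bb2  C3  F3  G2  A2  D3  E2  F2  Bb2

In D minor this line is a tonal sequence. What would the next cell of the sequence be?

C2 D2 G2

Taking 3-note groups, the heads are F3, D3, Bb2, G2, E2: the pattern moves down a 3rd.
So cell 6 is C2 D2 G2.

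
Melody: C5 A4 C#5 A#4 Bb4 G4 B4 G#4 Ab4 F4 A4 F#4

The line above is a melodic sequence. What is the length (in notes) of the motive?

4

Try groups of 4 (3 cells in 12 notes):
C5 A4 C#5 A#4 | Bb4 G4 B4 G#4 | Ab4 F4 A4 F#4
That's a consistent down a 2nd shift per cell, and no other grouping gives one.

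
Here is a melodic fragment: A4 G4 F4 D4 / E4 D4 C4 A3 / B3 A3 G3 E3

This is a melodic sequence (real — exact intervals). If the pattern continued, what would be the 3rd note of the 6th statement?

E2

Grouping in 4s, the 3rd note of each cell is F4, C4, G3.
Carrying that down a 4th forward: D3 → A2 → E2.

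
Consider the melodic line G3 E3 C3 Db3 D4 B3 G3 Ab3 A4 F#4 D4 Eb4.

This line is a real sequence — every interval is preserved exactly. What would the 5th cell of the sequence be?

B5 G#5 E5 F5

Taking 4-note groups, the heads are G3, D4, A4: the pattern moves up a 5th.
Continuing the starts: E5 → B5.
So cell 5 is B5 G#5 E5 F5.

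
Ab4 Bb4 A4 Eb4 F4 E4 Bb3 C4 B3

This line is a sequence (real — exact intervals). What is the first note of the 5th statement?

C3

Taking 3-note groups, the heads are Ab4, Eb4, Bb3: the pattern moves down a 4th.
Continuing: F3 → C3. Statement 5 starts on C3.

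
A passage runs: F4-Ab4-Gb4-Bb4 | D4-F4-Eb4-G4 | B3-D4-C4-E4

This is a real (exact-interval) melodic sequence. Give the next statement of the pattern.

G#3 B3 A3 C#4

With a 4-note motive the entries are F4, D4, B3, each down a 3rd from the previous.
From G#3 the exact shape gives G#3 B3 A3 C#4.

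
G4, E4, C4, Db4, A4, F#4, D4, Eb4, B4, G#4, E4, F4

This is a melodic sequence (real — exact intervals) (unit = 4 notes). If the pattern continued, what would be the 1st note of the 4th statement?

C#5

Grouping in 4s, the 1st note of each cell is G4, A4, B4.
One more up a 2nd gives C#5.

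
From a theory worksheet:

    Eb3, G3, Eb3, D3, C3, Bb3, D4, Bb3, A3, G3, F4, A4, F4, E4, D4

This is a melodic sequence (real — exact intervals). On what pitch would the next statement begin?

C5

With a 5-note motive the entries are Eb3, Bb3, F4, each up a 5th from the previous.
One more step up a 5th gives C5.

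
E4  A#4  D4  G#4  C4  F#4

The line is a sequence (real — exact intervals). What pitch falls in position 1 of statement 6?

Gb3

With 2-note cells, note 1 of each statement runs E4, D4, C4.
Each moves down a 2nd. Continuing: Bb3 → Ab3 → Gb3.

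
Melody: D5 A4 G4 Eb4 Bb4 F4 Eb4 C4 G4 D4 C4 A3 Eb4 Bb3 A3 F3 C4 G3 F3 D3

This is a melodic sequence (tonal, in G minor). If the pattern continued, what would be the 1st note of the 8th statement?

D3

With 4-note cells, note 1 of each statement runs D5, Bb4, G4, Eb4, C4.
Extending down a 3rd: A3 → F3 → D3.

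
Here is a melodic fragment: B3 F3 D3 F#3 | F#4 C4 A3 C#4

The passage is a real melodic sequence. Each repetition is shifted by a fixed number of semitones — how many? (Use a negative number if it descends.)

7

The 4-note cells begin on B3, F#4 — each up a 5th from the last.
B3→F#4 is 66 − 59 = 7 semitones.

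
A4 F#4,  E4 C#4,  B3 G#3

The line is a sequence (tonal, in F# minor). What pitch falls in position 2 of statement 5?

Grouping in 2s, the 2nd note of each cell is F#4, C#4, G#3.
Each moves down a 4th. Continuing: D3 → A2.

A2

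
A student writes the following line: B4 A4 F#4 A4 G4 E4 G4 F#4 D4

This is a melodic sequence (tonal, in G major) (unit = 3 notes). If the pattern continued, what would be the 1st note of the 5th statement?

E4

With 3-note cells, note 1 of each statement runs B4, A4, G4.
Extending down a 2nd: F#4 → E4.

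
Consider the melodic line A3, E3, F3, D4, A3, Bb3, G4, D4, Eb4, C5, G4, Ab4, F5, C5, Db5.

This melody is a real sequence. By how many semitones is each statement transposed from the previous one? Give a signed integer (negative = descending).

5

With a 3-note motive the entries are A3, D4, G4, C5, F5, each up a 4th from the previous.
A3→D4 is 62 − 57 = 5 semitones.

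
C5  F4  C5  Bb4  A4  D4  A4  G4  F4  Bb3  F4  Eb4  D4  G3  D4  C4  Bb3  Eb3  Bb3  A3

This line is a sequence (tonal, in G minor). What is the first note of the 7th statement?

Eb3

The 4-note cells begin on C5, A4, F4, D4, Bb3 — each down a 3rd from the last.
Extending the heads down a 3rd: G3 → Eb3.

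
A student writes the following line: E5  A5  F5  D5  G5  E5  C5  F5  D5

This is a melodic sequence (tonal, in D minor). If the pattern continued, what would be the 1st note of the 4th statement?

Bb4

With 3-note cells, note 1 of each statement runs E5, D5, C5.
From C5, down a 2nd gives Bb4.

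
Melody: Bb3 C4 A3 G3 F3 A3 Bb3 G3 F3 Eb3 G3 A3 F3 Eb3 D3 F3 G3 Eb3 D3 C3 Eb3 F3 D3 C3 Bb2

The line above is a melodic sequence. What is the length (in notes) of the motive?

Try groups of 5 (5 cells in 25 notes):
Bb3 C4 A3 G3 F3 | A3 Bb3 G3 F3 Eb3 | G3 A3 F3 Eb3 D3 | F3 G3 Eb3 D3 C3 | Eb3 F3 D3 C3 Bb2
Every group is a transposition down a 2nd of the one before; no shorter unit works.

5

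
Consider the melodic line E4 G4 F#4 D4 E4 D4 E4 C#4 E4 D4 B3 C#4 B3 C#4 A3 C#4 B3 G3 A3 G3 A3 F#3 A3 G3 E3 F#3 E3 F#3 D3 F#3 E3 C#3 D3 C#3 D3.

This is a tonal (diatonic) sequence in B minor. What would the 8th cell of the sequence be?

With a 7-note motive the entries are E4, C#4, A3, F#3, D3, each down a 3rd from the previous.
Carrying on: B2 → G2 → E2.
Statement 8 starts on E2 and keeps the same diatonic contour: E2 G2 F#2 D2 E2 D2 E2.

E2 G2 F#2 D2 E2 D2 E2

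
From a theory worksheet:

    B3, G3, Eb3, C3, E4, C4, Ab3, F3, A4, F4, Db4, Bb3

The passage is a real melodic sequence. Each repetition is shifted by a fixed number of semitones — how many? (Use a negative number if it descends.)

The 4-note cells begin on B3, E4, A4 — each up a 4th from the last.
Counting half-steps from B3 to E4: 5.

5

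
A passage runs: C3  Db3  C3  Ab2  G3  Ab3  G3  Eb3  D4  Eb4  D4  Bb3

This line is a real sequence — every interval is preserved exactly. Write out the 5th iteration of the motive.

Unit = 4 notes; the statements start on C3, G3, D4, moving up a 5th each time.
Carrying on: A4 → E5.
So cell 5 is E5 F5 E5 C5.

E5 F5 E5 C5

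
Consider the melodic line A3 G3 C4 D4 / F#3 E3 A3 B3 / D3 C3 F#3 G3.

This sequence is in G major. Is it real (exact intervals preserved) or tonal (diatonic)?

Every note is diatonic to G major.
Cell 1 has +5 semitones from note 2 to 3, but cell 3 has +6 — the interval quality changes while the contour stays the same, which is the hallmark of a tonal sequence.

tonal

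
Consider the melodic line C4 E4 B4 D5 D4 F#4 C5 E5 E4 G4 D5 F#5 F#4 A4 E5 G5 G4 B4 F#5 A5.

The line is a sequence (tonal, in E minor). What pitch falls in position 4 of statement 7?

C6

The unit is 4 notes. Position-4 pitches of the 5 shown cells: D5, E5, F#5, G5, A5.
Carrying that up a 2nd forward: B5 → C6.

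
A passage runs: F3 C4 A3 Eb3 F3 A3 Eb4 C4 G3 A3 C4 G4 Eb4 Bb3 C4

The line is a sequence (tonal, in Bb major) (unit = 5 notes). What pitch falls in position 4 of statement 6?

The unit is 5 notes. Position-4 pitches of the 3 shown cells: Eb3, G3, Bb3.
Extending up a 3rd: D4 → F4 → A4.

A4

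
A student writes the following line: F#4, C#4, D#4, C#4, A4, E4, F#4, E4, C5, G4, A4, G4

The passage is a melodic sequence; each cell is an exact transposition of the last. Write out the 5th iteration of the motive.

Gb5 Db5 Eb5 Db5

The 4-note cells begin on F#4, A4, C5 — each up a 3rd from the last.
Carrying on: Eb5 → Gb5.
Statement 5 starts on Gb5 and keeps the same exact contour: Gb5 Db5 Eb5 Db5.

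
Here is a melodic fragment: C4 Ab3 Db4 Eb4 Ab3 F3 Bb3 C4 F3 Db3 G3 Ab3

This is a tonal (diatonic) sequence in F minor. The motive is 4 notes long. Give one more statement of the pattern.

Unit = 4 notes; the statements start on C4, Ab3, F3, moving down a 3rd each time.
So cell 4 is Db3 Bb2 Eb3 F3.

Db3 Bb2 Eb3 F3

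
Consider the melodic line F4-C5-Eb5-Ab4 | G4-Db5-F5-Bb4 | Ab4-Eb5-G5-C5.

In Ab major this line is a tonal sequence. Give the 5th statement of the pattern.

C5 G5 Bb5 Eb5

The 4-note cells begin on F4, G4, Ab4 — each up a 2nd from the last.
Continuing the starts: Bb4 → C5.
Statement 5 starts on C5 and keeps the same diatonic contour: C5 G5 Bb5 Eb5.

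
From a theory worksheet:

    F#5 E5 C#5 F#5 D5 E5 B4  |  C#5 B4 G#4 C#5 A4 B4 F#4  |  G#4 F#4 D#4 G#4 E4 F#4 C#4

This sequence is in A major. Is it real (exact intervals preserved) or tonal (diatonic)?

real

Each cell has the same semitone pattern (-2, -3, 5, -4, 2, -5) — intervals are preserved exactly.
And D#4 lies outside A major, so the sequence is real rather than tonal.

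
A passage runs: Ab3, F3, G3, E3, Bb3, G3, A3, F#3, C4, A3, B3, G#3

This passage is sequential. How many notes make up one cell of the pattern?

4

Try groups of 4 (3 cells in 12 notes):
Ab3 F3 G3 E3 | Bb3 G3 A3 F#3 | C4 A3 B3 G#3
That's a consistent up a 2nd shift per cell, and no other grouping gives one.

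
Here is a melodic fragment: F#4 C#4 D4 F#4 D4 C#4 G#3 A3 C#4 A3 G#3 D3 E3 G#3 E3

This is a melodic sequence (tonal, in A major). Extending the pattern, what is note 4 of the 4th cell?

D3

With 5-note cells, note 4 of each statement runs F#4, C#4, G#3.
One more down a 4th gives D3.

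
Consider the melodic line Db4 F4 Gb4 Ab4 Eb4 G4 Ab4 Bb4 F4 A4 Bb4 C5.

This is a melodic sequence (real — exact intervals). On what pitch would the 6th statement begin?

The 4-note cells begin on Db4, Eb4, F4 — each up a 2nd from the last.
Extending the heads up a 2nd: G4 → A4 → B4.

B4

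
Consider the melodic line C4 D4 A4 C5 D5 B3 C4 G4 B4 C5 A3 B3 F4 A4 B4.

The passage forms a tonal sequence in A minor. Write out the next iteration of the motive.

The 5-note cells begin on C4, B3, A3 — each down a 2nd from the last.
So cell 4 is G3 A3 E4 G4 A4.

G3 A3 E4 G4 A4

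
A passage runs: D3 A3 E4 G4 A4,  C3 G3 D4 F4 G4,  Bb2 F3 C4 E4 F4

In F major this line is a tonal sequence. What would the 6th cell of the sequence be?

F2 C3 G3 Bb3 C4

With a 5-note motive the entries are D3, C3, Bb2, each down a 2nd from the previous.
Continuing the starts: A2 → G2 → F2.
Statement 6 starts on F2 and keeps the same diatonic contour: F2 C3 G3 Bb3 C4.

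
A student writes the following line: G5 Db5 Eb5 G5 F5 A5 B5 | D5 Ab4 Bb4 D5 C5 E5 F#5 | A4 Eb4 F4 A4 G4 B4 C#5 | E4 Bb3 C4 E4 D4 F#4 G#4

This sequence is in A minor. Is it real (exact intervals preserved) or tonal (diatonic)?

real

Each cell has the same semitone pattern (-6, 2, 4, -2, 4, 2) — intervals are preserved exactly.
And Db5 lies outside A minor, so the sequence is real rather than tonal.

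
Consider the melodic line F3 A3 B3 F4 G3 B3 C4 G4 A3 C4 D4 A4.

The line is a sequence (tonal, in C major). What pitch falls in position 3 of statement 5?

F4

With 4-note cells, note 3 of each statement runs B3, C4, D4.
Extending up a 2nd: E4 → F4.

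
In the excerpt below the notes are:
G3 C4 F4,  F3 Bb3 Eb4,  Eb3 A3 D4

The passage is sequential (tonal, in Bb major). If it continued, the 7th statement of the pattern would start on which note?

Unit = 3 notes; the statements start on G3, F3, Eb3, moving down a 2nd each time.
Continuing: D3 → C3 → Bb2 → A2. Statement 7 starts on A2.

A2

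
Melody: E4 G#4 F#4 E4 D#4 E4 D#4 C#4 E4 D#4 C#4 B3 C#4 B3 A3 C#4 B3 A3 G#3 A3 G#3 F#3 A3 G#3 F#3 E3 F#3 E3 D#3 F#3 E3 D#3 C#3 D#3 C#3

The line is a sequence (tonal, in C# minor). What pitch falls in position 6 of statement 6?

Grouping in 7s, the 6th note of each cell is E4, C#4, A3, F#3, D#3.
Each moves down a 3rd; the next is B2.

B2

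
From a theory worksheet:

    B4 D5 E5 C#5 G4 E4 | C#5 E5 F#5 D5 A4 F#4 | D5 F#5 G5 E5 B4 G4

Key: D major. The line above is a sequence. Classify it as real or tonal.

Every note is diatonic to D major.
Cell 1 has -3 semitones from note 3 to 4, but cell 2 has -4 — the interval quality changes while the contour stays the same, which is the hallmark of a tonal sequence.

tonal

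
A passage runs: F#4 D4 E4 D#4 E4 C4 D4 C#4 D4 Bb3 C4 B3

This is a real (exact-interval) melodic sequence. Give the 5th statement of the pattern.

Bb3 Gb3 Ab3 G3

With a 4-note motive the entries are F#4, E4, D4, each down a 2nd from the previous.
Extending down a 2nd: C4 → Bb3.
From Bb3 the exact shape gives Bb3 Gb3 Ab3 G3.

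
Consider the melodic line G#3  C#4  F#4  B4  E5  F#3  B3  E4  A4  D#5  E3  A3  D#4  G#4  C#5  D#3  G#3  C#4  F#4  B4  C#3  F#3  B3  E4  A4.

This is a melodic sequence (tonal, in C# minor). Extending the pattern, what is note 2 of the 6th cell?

With 5-note cells, note 2 of each statement runs C#4, B3, A3, G#3, F#3.
From F#3, down a 2nd gives E3.

E3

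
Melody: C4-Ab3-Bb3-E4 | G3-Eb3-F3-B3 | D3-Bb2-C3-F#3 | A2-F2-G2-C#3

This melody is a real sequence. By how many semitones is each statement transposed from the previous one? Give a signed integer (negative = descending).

Taking 4-note groups, the heads are C4, G3, D3, A2: the pattern moves down a 4th.
Counting half-steps from C4 to G3: -5.

-5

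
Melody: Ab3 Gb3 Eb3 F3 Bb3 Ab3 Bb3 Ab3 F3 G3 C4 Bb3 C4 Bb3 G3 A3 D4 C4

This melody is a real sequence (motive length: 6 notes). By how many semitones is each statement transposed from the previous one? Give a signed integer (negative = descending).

2

With a 6-note motive the entries are Ab3, Bb3, C4, each up a 2nd from the previous.
Ab3 to Bb3 spans +2 semitones.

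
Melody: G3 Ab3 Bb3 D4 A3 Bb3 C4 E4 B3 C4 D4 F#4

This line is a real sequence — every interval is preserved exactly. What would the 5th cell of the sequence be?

The 4-note cells begin on G3, A3, B3 — each up a 2nd from the last.
Continuing the starts: C#4 → D#4.
From D#4 the exact shape gives D#4 E4 F#4 A#4.

D#4 E4 F#4 A#4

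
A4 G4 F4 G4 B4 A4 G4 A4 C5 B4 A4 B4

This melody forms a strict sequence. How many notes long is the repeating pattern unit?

Try groups of 4 (3 cells in 12 notes):
A4 G4 F4 G4 | B4 A4 G4 A4 | C5 B4 A4 B4
Every group is a transposition up a 2nd of the one before; no shorter unit works.

4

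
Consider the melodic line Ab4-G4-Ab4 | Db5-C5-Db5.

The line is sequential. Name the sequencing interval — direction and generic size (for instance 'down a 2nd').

up a 4th

Unit = 3 notes; the statements start on Ab4, Db5, moving up a 4th each time.
From Ab4 to Db5: up a 4th.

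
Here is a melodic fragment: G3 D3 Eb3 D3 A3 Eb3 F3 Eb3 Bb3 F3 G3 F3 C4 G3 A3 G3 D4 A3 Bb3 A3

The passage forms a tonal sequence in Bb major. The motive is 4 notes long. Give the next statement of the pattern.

With a 4-note motive the entries are G3, A3, Bb3, C4, D4, each up a 2nd from the previous.
From Eb4 the diatonic shape gives Eb4 Bb3 C4 Bb3.

Eb4 Bb3 C4 Bb3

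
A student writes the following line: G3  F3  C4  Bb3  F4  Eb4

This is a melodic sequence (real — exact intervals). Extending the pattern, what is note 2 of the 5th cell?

The unit is 2 notes. Position-2 pitches of the 3 shown cells: F3, Bb3, Eb4.
Carrying that up a 4th forward: Ab4 → Db5.

Db5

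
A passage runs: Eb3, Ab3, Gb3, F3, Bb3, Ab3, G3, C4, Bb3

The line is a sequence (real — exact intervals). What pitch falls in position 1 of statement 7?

D#4

The unit is 3 notes. Position-1 pitches of the 3 shown cells: Eb3, F3, G3.
Extending up a 2nd: A3 → B3 → C#4 → D#4.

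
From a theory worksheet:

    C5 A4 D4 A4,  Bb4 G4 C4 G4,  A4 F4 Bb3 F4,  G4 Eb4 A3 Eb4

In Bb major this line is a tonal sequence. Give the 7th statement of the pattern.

D4 Bb3 Eb3 Bb3

Taking 4-note groups, the heads are C5, Bb4, A4, G4: the pattern moves down a 2nd.
Continuing the starts: F4 → Eb4 → D4.
From D4 the diatonic shape gives D4 Bb3 Eb3 Bb3.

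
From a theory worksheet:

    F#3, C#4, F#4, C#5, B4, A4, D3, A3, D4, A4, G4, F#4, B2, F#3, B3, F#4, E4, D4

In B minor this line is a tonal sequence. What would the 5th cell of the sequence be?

Taking 6-note groups, the heads are F#3, D3, B2: the pattern moves down a 3rd.
Continuing the starts: G2 → E2.
Statement 5 starts on E2 and keeps the same diatonic contour: E2 B2 E3 B3 A3 G3.

E2 B2 E3 B3 A3 G3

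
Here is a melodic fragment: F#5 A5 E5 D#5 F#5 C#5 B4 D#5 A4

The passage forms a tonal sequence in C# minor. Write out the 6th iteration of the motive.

The 3-note cells begin on F#5, D#5, B4 — each down a 3rd from the last.
Extending down a 3rd: G#4 → E4 → C#4.
So cell 6 is C#4 E4 B3.

C#4 E4 B3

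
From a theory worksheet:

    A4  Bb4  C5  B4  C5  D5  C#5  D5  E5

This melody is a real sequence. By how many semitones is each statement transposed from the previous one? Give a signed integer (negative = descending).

2

Taking 3-note groups, the heads are A4, B4, C#5: the pattern moves up a 2nd.
A4 to B4 spans +2 semitones.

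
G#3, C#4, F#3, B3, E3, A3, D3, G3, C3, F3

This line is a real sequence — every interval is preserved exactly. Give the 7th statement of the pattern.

With a 2-note motive the entries are G#3, F#3, E3, D3, C3, each down a 2nd from the previous.
Extending down a 2nd: Bb2 → Ab2.
From Ab2 the exact shape gives Ab2 Db3.

Ab2 Db3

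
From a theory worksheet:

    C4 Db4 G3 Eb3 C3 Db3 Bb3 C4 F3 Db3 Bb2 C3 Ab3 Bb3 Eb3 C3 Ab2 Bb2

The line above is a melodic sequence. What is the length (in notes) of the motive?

There are 18 notes; a 6-note unit gives 3 cells:
C4 Db4 G3 Eb3 C3 Db3 | Bb3 C4 F3 Db3 Bb2 C3 | Ab3 Bb3 Eb3 C3 Ab2 Bb2
Each cell is the previous one down a 2nd — so the unit is 6 notes.

6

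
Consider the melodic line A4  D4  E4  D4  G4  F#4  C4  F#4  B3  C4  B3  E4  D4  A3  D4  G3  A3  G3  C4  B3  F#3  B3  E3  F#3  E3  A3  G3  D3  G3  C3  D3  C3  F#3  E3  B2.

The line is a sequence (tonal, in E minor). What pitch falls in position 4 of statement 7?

F#2

Grouping in 7s, the 4th note of each cell is D4, B3, G3, E3, C3.
Carrying that down a 3rd forward: A2 → F#2.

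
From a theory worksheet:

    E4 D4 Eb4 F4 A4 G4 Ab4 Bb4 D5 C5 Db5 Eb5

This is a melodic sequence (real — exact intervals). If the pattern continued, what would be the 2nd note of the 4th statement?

Grouping in 4s, the 2nd note of each cell is D4, G4, C5.
Each moves up a 4th; the next is F5.

F5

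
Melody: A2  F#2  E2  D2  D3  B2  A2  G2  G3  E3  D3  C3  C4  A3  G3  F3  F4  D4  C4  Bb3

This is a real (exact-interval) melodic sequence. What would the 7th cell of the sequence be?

Unit = 4 notes; the statements start on A2, D3, G3, C4, F4, moving up a 4th each time.
Carrying on: Bb4 → Eb5.
Statement 7 starts on Eb5 and keeps the same exact contour: Eb5 C5 Bb4 Ab4.

Eb5 C5 Bb4 Ab4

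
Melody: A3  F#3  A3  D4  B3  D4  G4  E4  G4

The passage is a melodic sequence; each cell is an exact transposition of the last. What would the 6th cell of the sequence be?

Bb5 G5 Bb5

Unit = 3 notes; the statements start on A3, D4, G4, moving up a 4th each time.
Carrying on: C5 → F5 → Bb5.
Statement 6 starts on Bb5 and keeps the same exact contour: Bb5 G5 Bb5.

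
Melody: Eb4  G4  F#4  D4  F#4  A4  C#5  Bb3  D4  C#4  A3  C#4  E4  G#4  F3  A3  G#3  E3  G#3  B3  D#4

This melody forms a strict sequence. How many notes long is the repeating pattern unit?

21 notes total. Splitting into 3 groups of 7:
Eb4 G4 F#4 D4 F#4 A4 C#5 | Bb3 D4 C#4 A3 C#4 E4 G#4 | F3 A3 G#3 E3 G#3 B3 D#4
Every group is a transposition down a 4th of the one before; no shorter unit works.

7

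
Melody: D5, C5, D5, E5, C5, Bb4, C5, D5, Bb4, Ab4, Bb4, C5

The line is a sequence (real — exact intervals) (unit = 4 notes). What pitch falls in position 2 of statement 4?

The unit is 4 notes. Position-2 pitches of the 3 shown cells: C5, Bb4, Ab4.
Each moves down a 2nd; the next is Gb4.

Gb4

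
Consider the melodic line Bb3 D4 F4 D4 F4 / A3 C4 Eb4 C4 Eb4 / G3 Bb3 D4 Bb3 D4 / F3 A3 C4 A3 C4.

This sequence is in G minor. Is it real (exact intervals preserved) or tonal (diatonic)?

Every note is diatonic to G minor.
Cell 1 has +4 semitones from note 1 to 2, but cell 2 has +3 — the interval quality changes while the contour stays the same, which is the hallmark of a tonal sequence.

tonal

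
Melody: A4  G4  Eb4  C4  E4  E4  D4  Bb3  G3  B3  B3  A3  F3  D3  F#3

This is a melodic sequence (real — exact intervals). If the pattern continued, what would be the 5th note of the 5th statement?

With 5-note cells, note 5 of each statement runs E4, B3, F#3.
Extending down a 4th: C#3 → G#2.

G#2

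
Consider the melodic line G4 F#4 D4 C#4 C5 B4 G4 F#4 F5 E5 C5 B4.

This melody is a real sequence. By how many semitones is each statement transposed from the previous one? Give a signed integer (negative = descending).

5

Taking 4-note groups, the heads are G4, C5, F5: the pattern moves up a 4th.
G4→C5 is 72 − 67 = 5 semitones.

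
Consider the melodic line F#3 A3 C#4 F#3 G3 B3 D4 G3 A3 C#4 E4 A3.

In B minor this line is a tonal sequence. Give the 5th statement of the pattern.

C#4 E4 G4 C#4

Taking 4-note groups, the heads are F#3, G3, A3: the pattern moves up a 2nd.
Extending up a 2nd: B3 → C#4.
Statement 5 starts on C#4 and keeps the same diatonic contour: C#4 E4 G4 C#4.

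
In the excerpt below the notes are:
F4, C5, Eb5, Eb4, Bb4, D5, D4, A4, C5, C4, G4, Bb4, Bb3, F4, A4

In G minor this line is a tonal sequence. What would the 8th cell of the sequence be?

The 3-note cells begin on F4, Eb4, D4, C4, Bb3 — each down a 2nd from the last.
Extending down a 2nd: A3 → G3 → F3.
From F3 the diatonic shape gives F3 C4 Eb4.

F3 C4 Eb4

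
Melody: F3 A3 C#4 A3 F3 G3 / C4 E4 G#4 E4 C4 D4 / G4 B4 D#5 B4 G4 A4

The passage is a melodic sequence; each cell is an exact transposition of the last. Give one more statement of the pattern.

The 6-note cells begin on F3, C4, G4 — each up a 5th from the last.
Statement 4 starts on D5 and keeps the same exact contour: D5 F#5 A#5 F#5 D5 E5.

D5 F#5 A#5 F#5 D5 E5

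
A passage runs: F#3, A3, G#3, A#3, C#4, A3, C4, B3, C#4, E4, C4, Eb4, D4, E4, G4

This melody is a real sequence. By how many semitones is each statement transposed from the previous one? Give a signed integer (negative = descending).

The 5-note cells begin on F#3, A3, C4 — each up a 3rd from the last.
F#3→A3 is 57 − 54 = 3 semitones.

3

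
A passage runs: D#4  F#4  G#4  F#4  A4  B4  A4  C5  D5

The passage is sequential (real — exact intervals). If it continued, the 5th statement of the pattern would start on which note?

Eb5

With a 3-note motive the entries are D#4, F#4, A4, each up a 3rd from the previous.
Continuing: C5 → Eb5. Statement 5 starts on Eb5.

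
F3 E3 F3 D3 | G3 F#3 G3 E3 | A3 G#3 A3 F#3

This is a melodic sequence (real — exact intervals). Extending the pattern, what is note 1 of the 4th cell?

B3

The unit is 4 notes. Position-1 pitches of the 3 shown cells: F3, G3, A3.
Each moves up a 2nd; the next is B3.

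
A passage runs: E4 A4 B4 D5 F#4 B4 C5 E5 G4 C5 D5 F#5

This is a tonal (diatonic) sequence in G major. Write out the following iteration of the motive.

With a 4-note motive the entries are E4, F#4, G4, each up a 2nd from the previous.
Statement 4 starts on A4 and keeps the same diatonic contour: A4 D5 E5 G5.

A4 D5 E5 G5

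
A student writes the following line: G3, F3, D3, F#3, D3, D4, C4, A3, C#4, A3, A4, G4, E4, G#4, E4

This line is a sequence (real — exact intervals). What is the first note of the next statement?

The 5-note cells begin on G3, D4, A4 — each up a 5th from the last.
One more step up a 5th gives E5.

E5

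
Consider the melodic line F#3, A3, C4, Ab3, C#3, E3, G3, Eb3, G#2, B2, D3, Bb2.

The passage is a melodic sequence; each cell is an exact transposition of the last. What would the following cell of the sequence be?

Taking 4-note groups, the heads are F#3, C#3, G#2: the pattern moves down a 4th.
From D#2 the exact shape gives D#2 F#2 A2 F2.

D#2 F#2 A2 F2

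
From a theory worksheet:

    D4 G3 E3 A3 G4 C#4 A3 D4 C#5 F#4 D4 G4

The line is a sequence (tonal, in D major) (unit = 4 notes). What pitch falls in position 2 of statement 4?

B4

The unit is 4 notes. Position-2 pitches of the 3 shown cells: G3, C#4, F#4.
From F#4, up a 4th gives B4.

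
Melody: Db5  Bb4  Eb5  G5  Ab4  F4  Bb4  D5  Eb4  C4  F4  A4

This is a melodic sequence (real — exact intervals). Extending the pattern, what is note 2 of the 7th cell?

Grouping in 4s, the 2nd note of each cell is Bb4, F4, C4.
Each moves down a 4th. Continuing: G3 → D3 → A2 → E2.

E2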